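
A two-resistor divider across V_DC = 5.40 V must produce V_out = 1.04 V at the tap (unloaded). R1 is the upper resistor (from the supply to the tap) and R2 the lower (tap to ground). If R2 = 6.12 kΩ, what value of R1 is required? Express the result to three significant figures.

V_out/V_DC = R2/(R1+R2) = 0.1926.
R1 = R2·(1/k − 1) = 6.12 × 4.192 = 25.66 kΩ.

R1 ≈ 25.7 kΩ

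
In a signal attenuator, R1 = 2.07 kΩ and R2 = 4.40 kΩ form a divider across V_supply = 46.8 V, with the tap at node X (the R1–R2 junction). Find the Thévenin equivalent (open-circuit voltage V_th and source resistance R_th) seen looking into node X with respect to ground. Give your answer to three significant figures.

V_th ≈ 31.8 V, R_th ≈ 1.41 kΩ

Open-circuit (no load on X): V_th = V_supply · R2/(R1 + R2) = 46.8 × 4.40/(2.070 + 4.40) = 31.83 V.
Looking into X with the source shorted: R_th = R1·R2/(R1+R2) = 2.070 × 4.40/6.470 = 1.408 kΩ.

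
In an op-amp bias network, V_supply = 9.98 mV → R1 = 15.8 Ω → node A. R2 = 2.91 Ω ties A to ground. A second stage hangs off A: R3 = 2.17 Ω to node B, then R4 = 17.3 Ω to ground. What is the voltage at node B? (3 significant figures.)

V_B ≈ 1.22 mV

Node A sees R2 in parallel with the series input of stage 2, R3 + R4 = 19.47 Ω.
Effective lower resistance at A: R2 ‖ 19.47 = 2.532 Ω.
V_A = 9.98 × 2.532/(15.8 + 2.532) = 1.378 mV.
V_B = V_A × 0.8885 = 1.225 mV.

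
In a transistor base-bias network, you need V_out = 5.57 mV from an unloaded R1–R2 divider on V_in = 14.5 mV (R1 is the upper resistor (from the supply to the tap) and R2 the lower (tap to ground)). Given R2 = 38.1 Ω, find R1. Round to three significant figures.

R1 ≈ 61.1 Ω

Required fraction k = V_out/V_in = 0.3841.
So R1 = R2 · (V_in/V_out − 1) = 38.1 × (14.5/5.57 − 1) = 38.1 × 1.603 = 61.08 Ω.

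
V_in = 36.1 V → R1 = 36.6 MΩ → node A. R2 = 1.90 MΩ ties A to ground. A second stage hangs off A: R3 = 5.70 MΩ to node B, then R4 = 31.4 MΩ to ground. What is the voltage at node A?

V_A ≈ 1.70 V

Looking into the second stage from A: R3 + R4 = 37.10 MΩ appears in parallel with R2.
R2 ‖ (R3+R4) = 1.807 MΩ.
V_A = 36.1 × 1.807/(36.6 + 1.807) = 1.699 V.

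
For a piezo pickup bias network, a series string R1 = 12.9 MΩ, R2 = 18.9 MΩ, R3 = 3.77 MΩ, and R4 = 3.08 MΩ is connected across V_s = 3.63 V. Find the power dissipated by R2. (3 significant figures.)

P ≈ 0.167 µW

The common current is I = 3.63/38.65 = 0.09392 µA.
P = I²R = 0.008821 × 18.9 = 0.1667 µW.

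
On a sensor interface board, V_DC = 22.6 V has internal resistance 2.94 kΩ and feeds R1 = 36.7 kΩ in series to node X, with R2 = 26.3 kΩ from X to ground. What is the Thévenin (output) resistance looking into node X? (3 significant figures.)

R1' = 2.94 + 36.7 = 39.64 kΩ (source resistance + R1).
Looking into X with the source shorted: R_th = R1'·R2/(R1'+R2) = 39.64 × 26.3/65.94 = 15.81 kΩ.

R_th ≈ 15.8 kΩ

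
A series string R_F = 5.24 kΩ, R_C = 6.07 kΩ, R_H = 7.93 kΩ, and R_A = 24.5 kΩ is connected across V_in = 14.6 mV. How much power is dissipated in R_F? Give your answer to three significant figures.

P ≈ 0.584 nW

Series current I = V_in/ΣR = 14.6/43.74 = 0.3338 µA.
V(R_F) = I·R = 1.749 mV; P = V·I = 1.749 × 0.3338 = 0.5838 nW.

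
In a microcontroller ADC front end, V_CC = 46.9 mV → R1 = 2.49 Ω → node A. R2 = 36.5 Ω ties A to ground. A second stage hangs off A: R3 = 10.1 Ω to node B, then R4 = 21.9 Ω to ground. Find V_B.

The second stage (R3 + R4 = 32.00 Ω) loads node A in parallel with R2.
Effective lower resistance at A: R2 ‖ 32.00 = 17.05 Ω.
So V_A = 46.9 × 0.8726 = 40.92 mV.
Then the unloaded second divider: V_B = V_A × R4/(R3+R4) = 40.92 × 0.6844 = 28.01 mV.

V_B ≈ 28.0 mV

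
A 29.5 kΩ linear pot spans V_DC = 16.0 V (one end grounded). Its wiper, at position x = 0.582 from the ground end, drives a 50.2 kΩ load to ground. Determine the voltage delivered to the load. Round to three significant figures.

V_out ≈ 8.15 V

The pot divides into 12.33 kΩ above the wiper and 17.17 kΩ below.
Lower segment in parallel with the load: 17.17 ‖ 50.2 = 12.79 kΩ.
V_out = 16.0 × 12.79/(12.33 + 12.79) = 8.147 V.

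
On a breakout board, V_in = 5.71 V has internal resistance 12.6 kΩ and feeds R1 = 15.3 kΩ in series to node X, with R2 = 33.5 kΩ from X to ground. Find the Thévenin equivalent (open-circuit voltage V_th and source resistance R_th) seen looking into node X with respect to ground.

V_th ≈ 3.12 V, R_th ≈ 15.2 kΩ

R1' = 12.6 + 15.3 = 27.90 kΩ (source resistance + R1).
With X open, the divider is unloaded: V_th = 5.71 × 33.5/61.40 = 3.115 V.
Looking into X with the source shorted: R_th = R1'·R2/(R1'+R2) = 27.90 × 33.5/61.40 = 15.22 kΩ.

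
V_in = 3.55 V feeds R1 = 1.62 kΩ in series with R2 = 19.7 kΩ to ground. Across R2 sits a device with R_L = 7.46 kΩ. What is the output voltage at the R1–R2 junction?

V_out ≈ 2.73 V

R2 ‖ R_L = (19.7 × 7.46)/(19.7 + 7.46) = 5.411 kΩ.
Voltage divider with the loaded lower leg: V_out = 3.55 × 5.411/(1.62 + 5.411) = 3.55 × 0.7696 = 2.732 V.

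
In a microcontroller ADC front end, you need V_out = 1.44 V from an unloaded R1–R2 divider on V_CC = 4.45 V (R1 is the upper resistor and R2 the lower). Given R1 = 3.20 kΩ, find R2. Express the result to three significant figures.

Required fraction k = V_out/V_CC = 0.3236.
R2 = R1 · 0.3236/(1 − 0.3236) = 1.531 kΩ.

R2 ≈ 1.53 kΩ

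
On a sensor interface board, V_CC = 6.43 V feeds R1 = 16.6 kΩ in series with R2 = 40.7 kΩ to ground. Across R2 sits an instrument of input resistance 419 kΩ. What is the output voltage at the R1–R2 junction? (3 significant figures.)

R2 ‖ R_L = (40.7 × 419)/(40.7 + 419) = 37.10 kΩ.
Then V_out = V_CC · R2'/(R1 + R2') = 6.43 × 37.10/53.70 = 4.442 V.
(Unloaded it would be 4.57 V; the load pulls it down.)

V_out ≈ 4.44 V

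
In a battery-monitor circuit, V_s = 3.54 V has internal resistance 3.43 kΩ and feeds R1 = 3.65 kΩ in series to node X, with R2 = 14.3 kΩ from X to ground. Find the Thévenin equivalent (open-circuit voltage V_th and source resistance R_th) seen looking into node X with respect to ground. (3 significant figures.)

R1' = 3.43 + 3.65 = 7.080 kΩ (source resistance + R1).
V_th is the unloaded tap voltage: V_s · R2/(R1'+R2) = 3.54 × 0.6688 = 2.368 V.
Looking into X with the source shorted: R_th = R1'·R2/(R1'+R2) = 7.080 × 14.3/21.38 = 4.735 kΩ.

V_th ≈ 2.37 V, R_th ≈ 4.74 kΩ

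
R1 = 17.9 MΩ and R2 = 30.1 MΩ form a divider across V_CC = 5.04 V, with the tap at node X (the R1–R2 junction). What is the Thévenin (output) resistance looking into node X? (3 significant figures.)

R_th ≈ 11.2 MΩ

Looking into X with the source shorted: R_th = R1·R2/(R1+R2) = 17.90 × 30.1/48.00 = 11.22 MΩ.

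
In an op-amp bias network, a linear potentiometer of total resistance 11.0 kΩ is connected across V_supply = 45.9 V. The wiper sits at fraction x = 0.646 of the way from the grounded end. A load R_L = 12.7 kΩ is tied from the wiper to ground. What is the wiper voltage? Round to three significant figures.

V_out ≈ 24.7 V

The pot divides into 3.894 kΩ above the wiper and 7.106 kΩ below.
Lower segment in parallel with the load: 7.106 ‖ 12.7 = 4.557 kΩ.
Then V_out = V_supply · 4.557/(3.894 + 4.557) = 24.75 V.
(Unloaded: V_out = x·V_supply = 29.7 V.)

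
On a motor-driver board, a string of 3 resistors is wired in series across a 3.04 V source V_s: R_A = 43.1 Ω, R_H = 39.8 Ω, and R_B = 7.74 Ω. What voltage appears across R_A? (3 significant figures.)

Total series resistance ΣR = 43.1 + 39.8 + 7.74 = 90.64 Ω.
By the voltage-divider rule, V = 3.04 × 43.10/90.64 = 1.446 V.

V ≈ 1.45 V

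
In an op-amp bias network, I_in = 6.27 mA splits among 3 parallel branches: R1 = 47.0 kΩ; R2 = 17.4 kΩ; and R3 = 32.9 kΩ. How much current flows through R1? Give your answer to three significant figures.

Total conductance ΣG = 1/47.0 + 1/17.4 + 1/32.9 = 0.1091 (units of 1/kΩ).
Current divider: I(R1) = I_in · G_k/ΣG = 6.27 × (0.02128/0.1091) = 6.27 × 0.1949 = 1.222 mA.

I ≈ 1.22 mA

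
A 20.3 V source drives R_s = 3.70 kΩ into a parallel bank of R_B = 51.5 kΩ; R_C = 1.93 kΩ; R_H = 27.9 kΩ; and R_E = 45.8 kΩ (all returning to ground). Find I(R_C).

I ≈ 3.28 mA

Equivalent of the parallel group: R_p = 1.680 kΩ.
V_A = 20.3 × 1.680/5.380 = 6.339 V.
Branch current I = V_A/R_C = 6.339/1.93 = 3.285 mA.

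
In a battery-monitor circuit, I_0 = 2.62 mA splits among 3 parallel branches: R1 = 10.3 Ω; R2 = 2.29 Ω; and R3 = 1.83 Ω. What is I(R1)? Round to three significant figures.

I ≈ 0.235 mA

Conductances: ΣG = 1/10.3 + 1/2.29 + 1/1.83 = 1.080 (1/Ω).
Current divider: I(R1) = I_0 · G_k/ΣG = 2.62 × (0.09709/1.080) = 2.62 × 0.08988 = 0.2355 mA.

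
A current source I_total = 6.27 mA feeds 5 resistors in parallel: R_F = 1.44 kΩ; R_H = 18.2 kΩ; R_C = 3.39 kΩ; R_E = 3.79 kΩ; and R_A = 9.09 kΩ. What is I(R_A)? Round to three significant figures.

ΣG = 1/1.44 + 1/18.2 + 1/3.39 + 1/3.79 + 1/9.09 = 1.418.
By the current-divider rule, I = I_total · G_k/ΣG = 6.27 × 0.07757 = 0.4864 mA.

I ≈ 0.486 mA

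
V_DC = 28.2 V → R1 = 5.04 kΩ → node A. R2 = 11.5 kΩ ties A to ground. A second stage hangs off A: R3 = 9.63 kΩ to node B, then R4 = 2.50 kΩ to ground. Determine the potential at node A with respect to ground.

V_A ≈ 15.2 V

The second stage (R3 + R4 = 12.13 kΩ) loads node A in parallel with R2.
Effective lower resistance at A: R2 ‖ 12.13 = 5.903 kΩ.
V_A = 28.2 × 5.903/(5.04 + 5.903) = 15.21 V.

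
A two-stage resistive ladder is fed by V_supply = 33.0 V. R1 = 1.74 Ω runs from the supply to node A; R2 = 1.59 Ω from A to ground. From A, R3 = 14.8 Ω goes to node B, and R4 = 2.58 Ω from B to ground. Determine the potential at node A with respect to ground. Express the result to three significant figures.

Looking into the second stage from A: R3 + R4 = 17.38 Ω appears in parallel with R2.
Effective lower resistance at A: R2 ‖ 17.38 = 1.457 Ω.
So V_A = 33.0 × 0.4557 = 15.04 V.

V_A ≈ 15.0 V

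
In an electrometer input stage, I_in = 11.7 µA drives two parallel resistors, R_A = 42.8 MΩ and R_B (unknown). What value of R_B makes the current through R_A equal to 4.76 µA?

R_B ≈ 29.4 MΩ

In a two-way split, I_A/I_in = R_B/(R_A + R_B).
4.76/11.7 = R_B/(R_A + R_B) → R_B = R_A · (0.4068)/(1 − 0.4068) = 42.8 × 0.6859 = 29.36 MΩ.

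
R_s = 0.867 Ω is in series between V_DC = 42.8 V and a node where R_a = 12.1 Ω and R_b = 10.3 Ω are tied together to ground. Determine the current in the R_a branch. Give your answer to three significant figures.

Parallel bank: R_p = 1/(1/12.1 + 1/10.3) = 5.564 Ω.
Node voltage V_A = V_DC · R_p/(R_s + R_p) = 42.8 × 0.8652 = 37.03 V.
I(R_a) = V_A / R_a = 37.03/12.1 = 3.060 A.

I ≈ 3.06 A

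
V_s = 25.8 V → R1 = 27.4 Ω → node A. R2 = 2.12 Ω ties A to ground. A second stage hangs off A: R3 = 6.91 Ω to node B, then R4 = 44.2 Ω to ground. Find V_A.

V_A ≈ 1.78 V

Node A sees R2 in parallel with the series input of stage 2, R3 + R4 = 51.11 Ω.
Effective lower resistance at A: R2 ‖ 51.11 = 2.036 Ω.
So V_A = 25.8 × 0.06915 = 1.784 V.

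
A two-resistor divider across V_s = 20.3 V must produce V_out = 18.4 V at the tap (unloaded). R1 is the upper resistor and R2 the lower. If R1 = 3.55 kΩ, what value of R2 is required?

R2 ≈ 34.4 kΩ

The divider ratio is R2/(R1+R2) = 18.4/20.3 = 0.9064.
So R2 = R1 · V_out/(V_s − V_out) = 3.55 × 18.4/(20.3 − 18.4) = 3.55 × 9.684 = 34.38 kΩ.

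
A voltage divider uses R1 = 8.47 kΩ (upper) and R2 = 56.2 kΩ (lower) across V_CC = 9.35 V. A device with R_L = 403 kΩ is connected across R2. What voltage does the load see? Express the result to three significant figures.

R2 ‖ R_L = (56.2 × 403)/(56.2 + 403) = 49.32 kΩ.
Voltage divider with the loaded lower leg: V_out = 9.35 × 49.32/(8.47 + 49.32) = 9.35 × 0.8534 = 7.980 V.

V_out ≈ 7.98 V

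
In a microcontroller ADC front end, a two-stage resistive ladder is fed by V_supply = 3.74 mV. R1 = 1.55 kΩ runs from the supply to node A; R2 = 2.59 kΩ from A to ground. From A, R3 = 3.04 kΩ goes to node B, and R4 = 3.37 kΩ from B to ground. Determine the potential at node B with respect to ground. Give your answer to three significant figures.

V_B ≈ 1.07 mV

The second stage (R3 + R4 = 6.410 kΩ) loads node A in parallel with R2.
R2 ‖ (R3+R4) = 1.845 kΩ.
V_A = 3.74 × 1.845/(1.55 + 1.845) = 2.032 mV.
Then the unloaded second divider: V_B = V_A × R4/(R3+R4) = 2.032 × 0.5257 = 1.068 mV.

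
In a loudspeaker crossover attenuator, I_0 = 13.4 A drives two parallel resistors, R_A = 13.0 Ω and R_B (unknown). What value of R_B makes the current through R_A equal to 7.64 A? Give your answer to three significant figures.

In a two-way split, I_A/I_0 = R_B/(R_A + R_B).
With f = 0.5701, R_B = R_A · f/(1−f) = 13.0 × 1.326 = 17.24 Ω.

R_B ≈ 17.2 Ω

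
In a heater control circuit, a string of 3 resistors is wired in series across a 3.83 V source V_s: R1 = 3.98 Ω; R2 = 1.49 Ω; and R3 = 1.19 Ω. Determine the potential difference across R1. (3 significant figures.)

V ≈ 2.29 V

Series total: ΣR = 3.98 + 1.49 + 1.19 = 6.660 Ω.
V = V_s · R/ΣR = 3.83 × 0.5976 = 2.289 V.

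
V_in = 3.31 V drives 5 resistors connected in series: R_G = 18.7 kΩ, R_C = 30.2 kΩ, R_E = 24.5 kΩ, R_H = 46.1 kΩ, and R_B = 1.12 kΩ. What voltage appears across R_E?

V ≈ 0.672 V

Series total: ΣR = 18.7 + 30.2 + 24.5 + 46.1 + 1.12 = 120.6 kΩ.
Voltage divider: V = V_in · (24.50 / 120.6) = 3.31 × 0.2031 = 0.6723 V.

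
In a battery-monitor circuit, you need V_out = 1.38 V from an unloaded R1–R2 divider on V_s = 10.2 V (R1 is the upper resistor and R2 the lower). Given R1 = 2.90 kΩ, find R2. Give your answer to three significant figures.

R2 ≈ 0.454 kΩ

Required fraction k = V_out/V_s = 0.1353.
R2 = R1 · 0.1353/(1 − 0.1353) = 0.4537 kΩ.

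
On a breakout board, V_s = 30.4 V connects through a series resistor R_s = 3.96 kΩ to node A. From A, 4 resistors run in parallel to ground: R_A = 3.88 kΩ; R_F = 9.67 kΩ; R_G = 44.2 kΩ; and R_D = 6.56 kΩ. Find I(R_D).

I ≈ 1.48 mA

Equivalent of the parallel group: R_p = 1.865 kΩ.
Node voltage V_A = V_s · R_p/(R_s + R_p) = 30.4 × 0.3202 = 9.733 V.
I(R_D) = V_A / R_D = 9.733/6.56 = 1.484 mA.
(Equivalently: I_total = 5.219 mA, then current-divider fraction G_k/ΣG = 0.2843.)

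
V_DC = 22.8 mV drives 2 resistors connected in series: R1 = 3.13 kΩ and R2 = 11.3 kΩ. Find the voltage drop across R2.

V ≈ 17.9 mV

ΣR = 3.13 + 11.3 = 14.43 kΩ.
By the voltage-divider rule, V = 22.8 × 11.30/14.43 = 17.85 mV.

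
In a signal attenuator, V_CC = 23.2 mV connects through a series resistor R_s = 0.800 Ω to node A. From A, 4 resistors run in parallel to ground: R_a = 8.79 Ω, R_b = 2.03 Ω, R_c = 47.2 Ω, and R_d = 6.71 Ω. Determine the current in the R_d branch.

Combine the parallel branches: R_p = (1/8.79 + 1/2.03 + 1/47.2 + 1/6.71)⁻¹ = 1.288 Ω.
V_A by voltage divider: V_A = 23.2 × 1.288/(0.800 + 1.288) = 14.31 mV.
I(R_d) = V_A / R_d = 14.31/6.71 = 2.133 mA.
(Equivalently: I_total = 11.11 mA, then current-divider fraction G_k/ΣG = 0.1919.)

I ≈ 2.13 mA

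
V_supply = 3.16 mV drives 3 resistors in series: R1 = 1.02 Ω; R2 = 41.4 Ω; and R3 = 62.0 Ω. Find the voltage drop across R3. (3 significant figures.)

V ≈ 1.88 mV

Series total: ΣR = 1.02 + 41.4 + 62.0 = 104.4 Ω.
V = V_supply · R/ΣR = 3.16 × 0.5938 = 1.876 mV.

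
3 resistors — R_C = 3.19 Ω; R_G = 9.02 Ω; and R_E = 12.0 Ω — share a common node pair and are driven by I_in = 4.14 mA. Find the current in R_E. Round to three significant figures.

Conductances: ΣG = 1/3.19 + 1/9.02 + 1/12.0 = 0.5077 (1/Ω).
By the current-divider rule, I = I_in · G_k/ΣG = 4.14 × 0.1641 = 0.6796 mA.

I ≈ 0.680 mA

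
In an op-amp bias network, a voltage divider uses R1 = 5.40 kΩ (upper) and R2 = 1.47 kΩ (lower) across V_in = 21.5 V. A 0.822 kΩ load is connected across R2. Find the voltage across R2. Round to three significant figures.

First combine the lower leg with the load: R2 ‖ R_L = 0.5272 kΩ.
Now apply the divider: V_out = 21.5 × 0.08895 = 1.912 V.
(Unloaded it would be 4.60 V; the load pulls it down.)

V_out ≈ 1.91 V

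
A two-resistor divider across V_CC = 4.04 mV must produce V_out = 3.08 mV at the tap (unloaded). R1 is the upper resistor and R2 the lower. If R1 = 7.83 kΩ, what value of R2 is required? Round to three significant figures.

V_out/V_CC = R2/(R1+R2) = 0.7624.
Rearranging, R2 = R1·k/(1−k) = 7.83 × 3.208 = 25.12 kΩ.

R2 ≈ 25.1 kΩ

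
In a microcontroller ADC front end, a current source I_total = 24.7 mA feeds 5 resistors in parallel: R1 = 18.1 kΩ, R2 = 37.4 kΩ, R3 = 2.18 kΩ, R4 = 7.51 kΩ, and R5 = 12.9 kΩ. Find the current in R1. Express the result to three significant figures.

Total conductance ΣG = 1/18.1 + 1/37.4 + 1/2.18 + 1/7.51 + 1/12.9 = 0.7514 (units of 1/kΩ).
Current divider: I(R1) = I_total · G_k/ΣG = 24.7 × (0.05525/0.7514) = 24.7 × 0.07353 = 1.816 mA.

I ≈ 1.82 mA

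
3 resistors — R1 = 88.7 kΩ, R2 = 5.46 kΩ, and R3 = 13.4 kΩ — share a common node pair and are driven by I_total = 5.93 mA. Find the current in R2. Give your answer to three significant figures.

Total conductance ΣG = 1/88.7 + 1/5.46 + 1/13.4 = 0.2691 (units of 1/kΩ).
By the current-divider rule, I = I_total · G_k/ΣG = 5.93 × 0.6807 = 4.037 mA.

I ≈ 4.04 mA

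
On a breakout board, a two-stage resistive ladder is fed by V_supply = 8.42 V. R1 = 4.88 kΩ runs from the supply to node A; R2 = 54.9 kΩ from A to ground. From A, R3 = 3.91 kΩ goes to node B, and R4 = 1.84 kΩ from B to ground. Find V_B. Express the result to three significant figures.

V_B ≈ 1.39 V

Looking into the second stage from A: R3 + R4 = 5.750 kΩ appears in parallel with R2.
Effective lower resistance at A: R2 ‖ 5.750 = 5.205 kΩ.
So V_A = 8.42 × 0.5161 = 4.346 V.
V_B = V_A × 0.3200 = 1.391 V.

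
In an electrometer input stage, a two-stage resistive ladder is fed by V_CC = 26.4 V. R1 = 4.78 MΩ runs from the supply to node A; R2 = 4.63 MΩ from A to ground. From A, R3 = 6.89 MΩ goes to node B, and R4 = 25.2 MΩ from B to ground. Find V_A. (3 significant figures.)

V_A ≈ 12.1 V

The second stage (R3 + R4 = 32.09 MΩ) loads node A in parallel with R2.
Effective lower resistance at A: R2 ‖ 32.09 = 4.046 MΩ.
First divider: V_A = V_CC · 4.046/(4.78 + 4.046) = 12.10 V.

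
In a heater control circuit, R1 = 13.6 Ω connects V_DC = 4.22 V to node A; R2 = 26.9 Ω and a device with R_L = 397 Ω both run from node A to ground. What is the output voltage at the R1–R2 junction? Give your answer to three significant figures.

V_out ≈ 2.74 V

R2 ‖ R_L = (26.9 × 397)/(26.9 + 397) = 25.19 Ω.
Voltage divider with the loaded lower leg: V_out = 4.22 × 25.19/(13.6 + 25.19) = 4.22 × 0.6494 = 2.741 V.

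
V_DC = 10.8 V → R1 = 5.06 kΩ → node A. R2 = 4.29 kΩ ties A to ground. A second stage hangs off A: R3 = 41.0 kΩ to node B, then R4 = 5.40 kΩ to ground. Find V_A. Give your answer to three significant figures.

V_A ≈ 4.72 V

Node A sees R2 in parallel with the series input of stage 2, R3 + R4 = 46.40 kΩ.
Effective lower resistance at A: R2 ‖ 46.40 = 3.927 kΩ.
So V_A = 10.8 × 0.4370 = 4.719 V.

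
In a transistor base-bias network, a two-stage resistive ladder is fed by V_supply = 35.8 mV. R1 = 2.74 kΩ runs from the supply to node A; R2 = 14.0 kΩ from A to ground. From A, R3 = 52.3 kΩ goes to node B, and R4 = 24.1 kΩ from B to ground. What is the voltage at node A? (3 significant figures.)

The second stage (R3 + R4 = 76.40 kΩ) loads node A in parallel with R2.
R2 ‖ (R3+R4) = 11.83 kΩ.
First divider: V_A = V_supply · 11.83/(2.74 + 11.83) = 29.07 mV.

V_A ≈ 29.1 mV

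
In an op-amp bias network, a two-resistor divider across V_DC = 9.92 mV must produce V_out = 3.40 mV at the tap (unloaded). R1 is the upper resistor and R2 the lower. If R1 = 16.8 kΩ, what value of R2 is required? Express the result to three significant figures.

R2 ≈ 8.76 kΩ

The divider ratio is R2/(R1+R2) = 3.40/9.92 = 0.3427.
So R2 = R1 · V_out/(V_DC − V_out) = 16.8 × 3.40/(9.92 − 3.40) = 16.8 × 0.5215 = 8.761 kΩ.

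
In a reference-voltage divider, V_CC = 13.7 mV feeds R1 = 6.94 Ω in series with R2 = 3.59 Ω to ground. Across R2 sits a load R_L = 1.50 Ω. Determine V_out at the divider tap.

V_out ≈ 1.81 mV

First combine the lower leg with the load: R2 ‖ R_L = 1.058 Ω.
Voltage divider with the loaded lower leg: V_out = 13.7 × 1.058/(6.94 + 1.058) = 13.7 × 0.1323 = 1.812 mV.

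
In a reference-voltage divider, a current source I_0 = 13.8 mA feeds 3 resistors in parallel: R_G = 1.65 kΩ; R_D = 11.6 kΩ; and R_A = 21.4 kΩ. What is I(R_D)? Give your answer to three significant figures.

I ≈ 1.61 mA

ΣG = 1/1.65 + 1/11.6 + 1/21.4 = 0.7390.
Current divider: I(R_D) = I_0 · G_k/ΣG = 13.8 × (0.08621/0.7390) = 13.8 × 0.1167 = 1.610 mA.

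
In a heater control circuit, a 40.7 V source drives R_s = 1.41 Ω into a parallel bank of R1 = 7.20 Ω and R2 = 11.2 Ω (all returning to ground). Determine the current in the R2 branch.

Parallel bank: R_p = 1/(1/7.20 + 1/11.2) = 4.383 Ω.
V_A by voltage divider: V_A = 40.7 × 4.383/(1.41 + 4.383) = 30.79 V.
Branch current I = V_A/R2 = 30.79/11.2 = 2.749 A.
(Equivalently: I_total = 7.026 A, then current-divider fraction G_k/ΣG = 0.3913.)

I ≈ 2.75 A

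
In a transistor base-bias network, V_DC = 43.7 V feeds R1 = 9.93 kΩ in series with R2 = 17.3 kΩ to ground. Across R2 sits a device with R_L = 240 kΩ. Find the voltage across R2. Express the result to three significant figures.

V_out ≈ 27.1 V

R2 ‖ R_L = (17.3 × 240)/(17.3 + 240) = 16.14 kΩ.
Voltage divider with the loaded lower leg: V_out = 43.7 × 16.14/(9.93 + 16.14) = 43.7 × 0.6191 = 27.05 V.
(Unloaded it would be 27.8 V; the load pulls it down.)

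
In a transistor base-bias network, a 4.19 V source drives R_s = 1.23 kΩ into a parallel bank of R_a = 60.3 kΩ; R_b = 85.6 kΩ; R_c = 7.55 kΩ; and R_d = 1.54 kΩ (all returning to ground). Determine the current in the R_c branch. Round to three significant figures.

Equivalent of the parallel group: R_p = 1.234 kΩ.
V_A by voltage divider: V_A = 4.19 × 1.234/(1.23 + 1.234) = 2.099 V.
Branch current I = V_A/R_c = 2.099/7.55 = 0.2780 mA.
(Equivalently: I_total = 1.700 mA, then current-divider fraction G_k/ΣG = 0.1635.)

I ≈ 0.278 mA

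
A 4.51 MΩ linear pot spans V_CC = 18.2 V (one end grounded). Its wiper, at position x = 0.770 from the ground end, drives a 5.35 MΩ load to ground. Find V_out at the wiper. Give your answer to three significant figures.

V_out ≈ 12.2 V

Split the track: R_lower = x·R_p = 3.473 MΩ, R_upper = (1−x)·R_p = 1.037 MΩ.
(x·R_p) ‖ R_L = 2.106 MΩ.
Loaded-divider output: V_out = 18.2 × 0.6700 = 12.19 V.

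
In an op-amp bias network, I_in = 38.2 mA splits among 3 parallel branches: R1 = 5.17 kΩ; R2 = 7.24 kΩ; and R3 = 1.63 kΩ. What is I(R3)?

Conductances: ΣG = 1/5.17 + 1/7.24 + 1/1.63 = 0.9450 (1/kΩ).
By the current-divider rule, I = I_in · G_k/ΣG = 38.2 × 0.6492 = 24.80 mA.

I ≈ 24.8 mA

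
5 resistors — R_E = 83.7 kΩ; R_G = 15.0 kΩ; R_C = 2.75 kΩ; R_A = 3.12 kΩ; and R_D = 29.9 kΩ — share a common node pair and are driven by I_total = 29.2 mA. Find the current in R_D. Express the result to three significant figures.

ΣG = 1/83.7 + 1/15.0 + 1/2.75 + 1/3.12 + 1/29.9 = 0.7962.
R_D takes the fraction G_k/ΣG = 0.03344/0.7962 = 0.04201, so I = 29.2 × 0.04201 = 1.227 mA.

I ≈ 1.23 mA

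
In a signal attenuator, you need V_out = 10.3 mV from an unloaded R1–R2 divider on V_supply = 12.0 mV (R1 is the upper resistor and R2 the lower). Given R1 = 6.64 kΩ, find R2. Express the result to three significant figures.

R2 ≈ 40.2 kΩ

Required fraction k = V_out/V_supply = 0.8583.
R2 = R1 · 0.8583/(1 − 0.8583) = 40.23 kΩ.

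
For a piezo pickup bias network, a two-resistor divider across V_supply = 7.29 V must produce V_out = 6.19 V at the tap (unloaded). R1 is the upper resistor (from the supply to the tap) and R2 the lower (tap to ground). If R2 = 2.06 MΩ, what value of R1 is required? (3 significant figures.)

The divider ratio is R2/(R1+R2) = 6.19/7.29 = 0.8491.
R1 = R2·(1/k − 1) = 2.06 × 0.1777 = 0.3661 MΩ.

R1 ≈ 0.366 MΩ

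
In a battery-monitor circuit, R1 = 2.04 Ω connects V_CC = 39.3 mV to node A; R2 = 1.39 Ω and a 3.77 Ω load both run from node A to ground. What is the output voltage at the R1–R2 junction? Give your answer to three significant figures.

V_out ≈ 13.1 mV

First combine the lower leg with the load: R2 ‖ R_L = 1.016 Ω.
Now apply the divider: V_out = 39.3 × 0.3324 = 13.06 mV.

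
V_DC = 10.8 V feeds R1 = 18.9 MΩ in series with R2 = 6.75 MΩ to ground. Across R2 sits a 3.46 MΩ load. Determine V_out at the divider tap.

V_out ≈ 1.17 V

The load sits in parallel with R2, giving an effective lower resistance R2' = R2·R_L/(R2+R_L) = 2.287 MΩ.
Then V_out = V_DC · R2'/(R1 + R2') = 10.8 × 2.287/21.19 = 1.166 V.
(Unloaded it would be 2.84 V; the load pulls it down.)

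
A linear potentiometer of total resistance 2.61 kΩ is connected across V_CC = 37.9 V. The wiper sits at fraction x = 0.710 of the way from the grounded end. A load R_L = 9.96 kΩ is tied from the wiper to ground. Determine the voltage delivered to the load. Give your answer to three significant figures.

V_out ≈ 25.5 V

Lower segment x·R_p = 1.853 kΩ; upper segment (1−x)·R_p = 0.7569 kΩ.
Lower segment in parallel with the load: 1.853 ‖ 9.96 = 1.562 kΩ.
Then V_out = V_CC · 1.562/(0.7569 + 1.562) = 25.53 V.
(Unloaded: V_out = x·V_CC = 26.9 V.)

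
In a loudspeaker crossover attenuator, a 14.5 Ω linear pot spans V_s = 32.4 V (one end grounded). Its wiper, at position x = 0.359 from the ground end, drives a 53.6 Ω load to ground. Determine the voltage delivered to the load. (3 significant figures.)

The pot divides into 9.294 Ω above the wiper and 5.205 Ω below.
Lower segment in parallel with the load: 5.205 ‖ 53.6 = 4.745 Ω.
V_out = 32.4 × 4.745/(9.294 + 4.745) = 10.95 V.
(Unloaded: V_out = x·V_s = 11.6 V.)

V_out ≈ 10.9 V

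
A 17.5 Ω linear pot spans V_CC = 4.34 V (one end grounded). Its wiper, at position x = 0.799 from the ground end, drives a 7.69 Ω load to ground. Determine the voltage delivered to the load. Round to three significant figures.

V_out ≈ 2.54 V

Split the track: R_lower = x·R_p = 13.98 Ω, R_upper = (1−x)·R_p = 3.517 Ω.
(x·R_p) ‖ R_L = 4.961 Ω.
V_out = 4.34 × 4.961/(3.517 + 4.961) = 2.540 V.
(Unloaded: V_out = x·V_CC = 3.47 V.)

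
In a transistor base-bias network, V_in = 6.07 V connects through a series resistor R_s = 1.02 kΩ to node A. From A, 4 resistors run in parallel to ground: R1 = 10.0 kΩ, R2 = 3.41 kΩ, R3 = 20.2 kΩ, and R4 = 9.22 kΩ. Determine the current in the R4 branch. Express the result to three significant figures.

I ≈ 0.421 mA

Parallel bank: R_p = 1/(1/10.0 + 1/3.41 + 1/20.2 + 1/9.22) = 1.814 kΩ.
Node voltage V_A = V_in · R_p/(R_s + R_p) = 6.07 × 0.6401 = 3.885 V.
I(R4) = V_A / R4 = 3.885/9.22 = 0.4214 mA.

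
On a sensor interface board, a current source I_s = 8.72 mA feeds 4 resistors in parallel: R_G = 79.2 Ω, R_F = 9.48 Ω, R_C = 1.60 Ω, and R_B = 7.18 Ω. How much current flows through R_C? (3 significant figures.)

Conductances: ΣG = 1/79.2 + 1/9.48 + 1/1.60 + 1/7.18 = 0.8824 (1/Ω).
By the current-divider rule, I = I_s · G_k/ΣG = 8.72 × 0.7083 = 6.176 mA.

I ≈ 6.18 mA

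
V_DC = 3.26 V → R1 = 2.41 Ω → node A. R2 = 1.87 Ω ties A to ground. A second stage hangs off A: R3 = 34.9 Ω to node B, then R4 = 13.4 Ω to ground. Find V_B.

V_B ≈ 0.387 V

The second stage (R3 + R4 = 48.30 Ω) loads node A in parallel with R2.
Effective lower resistance at A: R2 ‖ 48.30 = 1.800 Ω.
V_A = 3.26 × 1.800/(2.41 + 1.800) = 1.394 V.
Then the unloaded second divider: V_B = V_A × R4/(R3+R4) = 1.394 × 0.2774 = 0.3867 V.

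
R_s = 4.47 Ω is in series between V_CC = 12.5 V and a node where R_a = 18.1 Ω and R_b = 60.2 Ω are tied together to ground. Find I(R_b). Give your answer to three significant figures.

Parallel bank: R_p = 1/(1/18.1 + 1/60.2) = 13.92 Ω.
Node voltage V_A = V_CC · R_p/(R_s + R_p) = 12.5 × 0.7569 = 9.461 V.
Branch current I = V_A/R_b = 9.461/60.2 = 0.1572 A.

I ≈ 0.157 A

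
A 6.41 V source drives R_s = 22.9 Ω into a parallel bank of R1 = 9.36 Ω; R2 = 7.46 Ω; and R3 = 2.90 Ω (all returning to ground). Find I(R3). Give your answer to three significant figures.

Equivalent of the parallel group: R_p = 1.707 Ω.
V_A by voltage divider: V_A = 6.41 × 1.707/(22.9 + 1.707) = 0.4447 V.
Branch current I = V_A/R3 = 0.4447/2.90 = 0.1534 A.

I ≈ 0.153 A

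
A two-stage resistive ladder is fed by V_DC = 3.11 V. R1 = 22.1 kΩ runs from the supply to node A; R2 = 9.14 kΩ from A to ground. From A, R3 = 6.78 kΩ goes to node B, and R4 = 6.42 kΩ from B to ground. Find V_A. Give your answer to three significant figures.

V_A ≈ 0.611 V

The second stage (R3 + R4 = 13.20 kΩ) loads node A in parallel with R2.
Effective lower resistance at A: R2 ‖ 13.20 = 5.401 kΩ.
So V_A = 3.11 × 0.1964 = 0.6107 V.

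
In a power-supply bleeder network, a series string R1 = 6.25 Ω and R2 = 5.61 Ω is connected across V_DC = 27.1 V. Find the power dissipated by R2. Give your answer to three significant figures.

P ≈ 29.3 W

ΣR = 11.86 Ω → I = 27.1/11.86 = 2.285 A.
V(R2) = I·R = 12.82 V; P = V·I = 12.82 × 2.285 = 29.29 W.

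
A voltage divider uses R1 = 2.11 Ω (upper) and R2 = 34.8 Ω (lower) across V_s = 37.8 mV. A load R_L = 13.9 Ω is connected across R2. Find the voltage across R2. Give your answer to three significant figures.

V_out ≈ 31.2 mV

The load sits in parallel with R2, giving an effective lower resistance R2' = R2·R_L/(R2+R_L) = 9.933 Ω.
Then V_out = V_s · R2'/(R1 + R2') = 37.8 × 9.933/12.04 = 31.18 mV.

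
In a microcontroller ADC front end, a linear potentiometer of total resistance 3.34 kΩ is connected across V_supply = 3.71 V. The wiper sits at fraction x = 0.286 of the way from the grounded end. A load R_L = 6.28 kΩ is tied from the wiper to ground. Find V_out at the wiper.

The pot divides into 2.385 kΩ above the wiper and 0.9552 kΩ below.
Lower segment in parallel with the load: 0.9552 ‖ 6.28 = 0.8291 kΩ.
Loaded-divider output: V_out = 3.71 × 0.2580 = 0.9571 V.

V_out ≈ 0.957 V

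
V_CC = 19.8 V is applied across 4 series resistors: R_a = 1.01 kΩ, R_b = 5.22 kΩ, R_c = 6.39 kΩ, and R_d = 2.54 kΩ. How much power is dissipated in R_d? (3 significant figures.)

P ≈ 4.33 mW

The common current is I = 19.8/15.16 = 1.306 mA.
P(R_d) = I²·R_d = (1.306)² × 2.54 = 4.333 mW.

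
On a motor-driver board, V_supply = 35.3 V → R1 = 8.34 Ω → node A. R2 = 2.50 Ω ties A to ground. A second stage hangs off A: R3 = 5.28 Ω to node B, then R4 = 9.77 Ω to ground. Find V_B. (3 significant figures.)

Looking into the second stage from A: R3 + R4 = 15.05 Ω appears in parallel with R2.
R2 ‖ (R3+R4) = 2.144 Ω.
So V_A = 35.3 × 0.2045 = 7.219 V.
Then the unloaded second divider: V_B = V_A × R4/(R3+R4) = 7.219 × 0.6492 = 4.686 V.

V_B ≈ 4.69 V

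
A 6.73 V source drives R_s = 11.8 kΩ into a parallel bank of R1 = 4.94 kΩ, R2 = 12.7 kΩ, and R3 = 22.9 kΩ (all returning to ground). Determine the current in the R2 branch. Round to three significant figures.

Equivalent of the parallel group: R_p = 3.078 kΩ.
V_A = 6.73 × 3.078/14.88 = 1.392 V.
Branch current I = V_A/R2 = 1.392/12.7 = 0.1096 mA.
(Check via current divider: I_total = 0.4523 mA; share G_k/ΣG = 0.2424 → same result.)

I ≈ 0.110 mA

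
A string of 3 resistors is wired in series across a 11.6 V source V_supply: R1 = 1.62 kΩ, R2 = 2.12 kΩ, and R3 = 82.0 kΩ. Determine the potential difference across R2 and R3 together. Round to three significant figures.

ΣR = 1.62 + 2.12 + 82.0 = 85.74 kΩ.
R_{R2..R3} = 2.12 + 82.0 = 84.12 kΩ.
V = V_supply · R/ΣR = 11.6 × 0.9811 = 11.38 V.

V ≈ 11.4 V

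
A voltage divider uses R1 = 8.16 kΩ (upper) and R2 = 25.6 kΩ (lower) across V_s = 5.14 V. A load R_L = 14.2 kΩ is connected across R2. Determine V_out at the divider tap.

V_out ≈ 2.71 V

The load sits in parallel with R2, giving an effective lower resistance R2' = R2·R_L/(R2+R_L) = 9.134 kΩ.
Voltage divider with the loaded lower leg: V_out = 5.14 × 9.134/(8.16 + 9.134) = 5.14 × 0.5282 = 2.715 V.
(Unloaded it would be 3.90 V; the load pulls it down.)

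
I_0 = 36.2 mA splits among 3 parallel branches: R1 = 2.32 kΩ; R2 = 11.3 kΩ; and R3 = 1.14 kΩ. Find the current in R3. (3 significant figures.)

Total conductance ΣG = 1/2.32 + 1/11.3 + 1/1.14 = 1.397 (units of 1/kΩ).
R3 takes the fraction G_k/ΣG = 0.8772/1.397 = 0.6280, so I = 36.2 × 0.6280 = 22.73 mA.

I ≈ 22.7 mA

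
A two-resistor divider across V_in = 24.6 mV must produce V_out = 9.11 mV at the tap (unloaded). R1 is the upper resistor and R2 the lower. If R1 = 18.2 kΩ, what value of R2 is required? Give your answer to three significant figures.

R2 ≈ 10.7 kΩ

The divider ratio is R2/(R1+R2) = 9.11/24.6 = 0.3703.
So R2 = R1 · V_out/(V_in − V_out) = 18.2 × 9.11/(24.6 − 9.11) = 18.2 × 0.5881 = 10.70 kΩ.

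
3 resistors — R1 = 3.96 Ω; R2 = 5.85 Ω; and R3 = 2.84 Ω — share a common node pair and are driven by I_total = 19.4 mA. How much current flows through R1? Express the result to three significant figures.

I ≈ 6.32 mA

Total conductance ΣG = 1/3.96 + 1/5.85 + 1/2.84 = 0.7756 (units of 1/Ω).
By the current-divider rule, I = I_total · G_k/ΣG = 19.4 × 0.3256 = 6.317 mA.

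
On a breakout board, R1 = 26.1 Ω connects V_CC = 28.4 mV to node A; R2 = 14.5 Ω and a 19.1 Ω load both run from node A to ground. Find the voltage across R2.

V_out ≈ 6.82 mV

R2 ‖ R_L = (14.5 × 19.1)/(14.5 + 19.1) = 8.243 Ω.
Voltage divider with the loaded lower leg: V_out = 28.4 × 8.243/(26.1 + 8.243) = 28.4 × 0.2400 = 6.816 mV.
(Unloaded it would be 10.1 mV; the load pulls it down.)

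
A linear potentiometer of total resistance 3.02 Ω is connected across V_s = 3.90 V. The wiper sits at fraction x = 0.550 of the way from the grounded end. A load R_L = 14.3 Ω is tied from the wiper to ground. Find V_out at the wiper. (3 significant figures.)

V_out ≈ 2.04 V

Split the track: R_lower = x·R_p = 1.661 Ω, R_upper = (1−x)·R_p = 1.359 Ω.
R_L loads the lower segment: effective lower R = 1.488 Ω.
V_out = 3.90 × 1.488/(1.359 + 1.488) = 2.038 V.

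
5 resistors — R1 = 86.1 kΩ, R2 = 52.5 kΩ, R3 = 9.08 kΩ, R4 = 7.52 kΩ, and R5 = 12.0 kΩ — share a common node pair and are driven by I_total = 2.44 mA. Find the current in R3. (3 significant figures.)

I ≈ 0.753 mA

Total conductance ΣG = 1/86.1 + 1/52.5 + 1/9.08 + 1/7.52 + 1/12.0 = 0.3571 (units of 1/kΩ).
R3 takes the fraction G_k/ΣG = 0.1101/0.3571 = 0.3084, so I = 2.44 × 0.3084 = 0.7525 mA.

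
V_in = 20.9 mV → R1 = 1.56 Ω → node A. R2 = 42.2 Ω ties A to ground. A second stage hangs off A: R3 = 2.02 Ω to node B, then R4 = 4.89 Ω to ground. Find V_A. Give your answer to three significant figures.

V_A ≈ 16.6 mV

Node A sees R2 in parallel with the series input of stage 2, R3 + R4 = 6.910 Ω.
R2 ‖ (R3+R4) = 5.938 Ω.
So V_A = 20.9 × 0.7919 = 16.55 mV.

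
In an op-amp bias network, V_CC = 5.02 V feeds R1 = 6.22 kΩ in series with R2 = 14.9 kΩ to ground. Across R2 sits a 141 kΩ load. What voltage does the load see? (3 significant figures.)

V_out ≈ 3.43 V

First combine the lower leg with the load: R2 ‖ R_L = 13.48 kΩ.
Voltage divider with the loaded lower leg: V_out = 5.02 × 13.48/(6.22 + 13.48) = 5.02 × 0.6842 = 3.435 V.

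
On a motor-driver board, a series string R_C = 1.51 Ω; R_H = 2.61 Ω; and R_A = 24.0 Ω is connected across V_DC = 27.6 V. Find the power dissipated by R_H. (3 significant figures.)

P ≈ 2.51 W

The common current is I = 27.6/28.12 = 0.9815 A.
V(R_H) = I·R = 2.562 V; P = V·I = 2.562 × 0.9815 = 2.514 W.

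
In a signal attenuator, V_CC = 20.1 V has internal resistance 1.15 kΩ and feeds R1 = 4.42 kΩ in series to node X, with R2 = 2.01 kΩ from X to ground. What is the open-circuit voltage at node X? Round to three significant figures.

R1' = 1.15 + 4.42 = 5.570 kΩ (source resistance + R1).
Open-circuit (no load on X): V_th = V_CC · R2/(R1' + R2) = 20.1 × 2.01/(5.570 + 2.01) = 5.330 V.

V_th ≈ 5.33 V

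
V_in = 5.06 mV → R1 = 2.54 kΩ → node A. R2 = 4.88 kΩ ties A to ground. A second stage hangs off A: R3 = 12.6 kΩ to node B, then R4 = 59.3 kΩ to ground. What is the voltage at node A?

Node A sees R2 in parallel with the series input of stage 2, R3 + R4 = 71.90 kΩ.
R2 ‖ (R3+R4) = 4.570 kΩ.
So V_A = 5.06 × 0.6427 = 3.252 mV.

V_A ≈ 3.25 mV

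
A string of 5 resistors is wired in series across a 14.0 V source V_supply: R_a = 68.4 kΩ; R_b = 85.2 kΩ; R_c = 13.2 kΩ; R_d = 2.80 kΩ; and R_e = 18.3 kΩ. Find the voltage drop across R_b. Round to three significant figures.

Series total: ΣR = 68.4 + 85.2 + 13.2 + 2.80 + 18.3 = 187.9 kΩ.
By the voltage-divider rule, V = 14.0 × 85.20/187.9 = 6.348 V.

V ≈ 6.35 V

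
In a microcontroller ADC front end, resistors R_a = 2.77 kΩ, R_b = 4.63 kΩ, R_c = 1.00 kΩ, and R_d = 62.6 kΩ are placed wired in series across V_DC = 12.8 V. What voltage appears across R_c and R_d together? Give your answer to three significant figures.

V ≈ 11.5 V

ΣR = 2.77 + 4.63 + 1.00 + 62.6 = 71.00 kΩ.
R_{R_c..R_d} = 1.00 + 62.6 = 63.60 kΩ.
Voltage divider: V = V_DC · (63.60 / 71.00) = 12.8 × 0.8958 = 11.47 V.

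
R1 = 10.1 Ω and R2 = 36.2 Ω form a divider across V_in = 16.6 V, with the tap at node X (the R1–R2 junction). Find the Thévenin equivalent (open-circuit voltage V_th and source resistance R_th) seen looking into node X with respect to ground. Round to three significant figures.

V_th ≈ 13.0 V, R_th ≈ 7.90 Ω

With X open, the divider is unloaded: V_th = 16.6 × 36.2/46.30 = 12.98 V.
With V_in suppressed (replaced by a short), R_th = R1 ‖ R2 = (10.10 × 36.2)/(10.10 + 36.2) = 7.897 Ω.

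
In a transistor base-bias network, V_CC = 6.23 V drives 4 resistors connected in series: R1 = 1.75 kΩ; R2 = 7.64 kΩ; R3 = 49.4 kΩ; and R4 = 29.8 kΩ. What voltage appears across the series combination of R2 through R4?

V ≈ 6.11 V

Total series resistance ΣR = 1.75 + 7.64 + 49.4 + 29.8 = 88.59 kΩ.
R_{R2..R4} = 7.64 + 49.4 + 29.8 = 86.84 kΩ.
By the voltage-divider rule, V = 6.23 × 86.84/88.59 = 6.107 V.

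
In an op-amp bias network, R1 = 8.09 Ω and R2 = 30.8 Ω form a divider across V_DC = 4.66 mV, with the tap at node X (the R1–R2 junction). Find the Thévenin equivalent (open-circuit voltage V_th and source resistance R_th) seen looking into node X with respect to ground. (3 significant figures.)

V_th ≈ 3.69 mV, R_th ≈ 6.41 Ω

V_th is the unloaded tap voltage: V_DC · R2/(R1+R2) = 4.66 × 0.7920 = 3.691 mV.
Zeroing V_DC shorts the top of R1 to ground, so R_th = R1 ‖ R2 = 6.407 Ω.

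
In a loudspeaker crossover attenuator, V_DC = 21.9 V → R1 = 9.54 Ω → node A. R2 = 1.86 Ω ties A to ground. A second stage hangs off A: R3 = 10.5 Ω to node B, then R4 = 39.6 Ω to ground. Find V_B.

V_B ≈ 2.74 V

Node A sees R2 in parallel with the series input of stage 2, R3 + R4 = 50.10 Ω.
Effective lower resistance at A: R2 ‖ 50.10 = 1.793 Ω.
V_A = 21.9 × 1.793/(9.54 + 1.793) = 3.465 V.
V_B = V_A × 0.7904 = 2.739 V.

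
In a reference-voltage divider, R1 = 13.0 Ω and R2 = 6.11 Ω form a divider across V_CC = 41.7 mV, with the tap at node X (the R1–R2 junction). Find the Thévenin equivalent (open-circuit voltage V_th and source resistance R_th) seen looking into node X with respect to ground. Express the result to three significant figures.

With X open, the divider is unloaded: V_th = 41.7 × 6.11/19.11 = 13.33 mV.
Looking into X with the source shorted: R_th = R1·R2/(R1+R2) = 13.00 × 6.11/19.11 = 4.156 Ω.

V_th ≈ 13.3 mV, R_th ≈ 4.16 Ω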